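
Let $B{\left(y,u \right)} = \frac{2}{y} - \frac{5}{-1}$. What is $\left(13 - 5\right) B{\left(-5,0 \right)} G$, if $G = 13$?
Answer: $\frac{2392}{5} \approx 478.4$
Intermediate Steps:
$B{\left(y,u \right)} = 5 + \frac{2}{y}$ ($B{\left(y,u \right)} = \frac{2}{y} - -5 = \frac{2}{y} + 5 = 5 + \frac{2}{y}$)
$\left(13 - 5\right) B{\left(-5,0 \right)} G = \left(13 - 5\right) \left(5 + \frac{2}{-5}\right) 13 = \left(13 - 5\right) \left(5 + 2 \left(- \frac{1}{5}\right)\right) 13 = 8 \left(5 - \frac{2}{5}\right) 13 = 8 \cdot \frac{23}{5} \cdot 13 = \frac{184}{5} \cdot 13 = \frac{2392}{5}$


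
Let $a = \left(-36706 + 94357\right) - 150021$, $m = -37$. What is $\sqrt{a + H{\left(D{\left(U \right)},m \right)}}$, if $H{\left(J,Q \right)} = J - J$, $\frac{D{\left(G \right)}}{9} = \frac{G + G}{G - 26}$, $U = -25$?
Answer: $i \sqrt{92370} \approx 303.92 i$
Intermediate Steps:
$D{\left(G \right)} = \frac{18 G}{-26 + G}$ ($D{\left(G \right)} = 9 \frac{G + G}{G - 26} = 9 \frac{2 G}{-26 + G} = \frac{18 G}{-26 + G}$)
$H{\left(J,Q \right)} = 0$
$a = -92370$ ($a = 57651 - 150021 = -92370$)
$\sqrt{a + H{\left(D{\left(U \right)},m \right)}} = \sqrt{-92370 + 0} = \sqrt{-92370} = i \sqrt{92370}$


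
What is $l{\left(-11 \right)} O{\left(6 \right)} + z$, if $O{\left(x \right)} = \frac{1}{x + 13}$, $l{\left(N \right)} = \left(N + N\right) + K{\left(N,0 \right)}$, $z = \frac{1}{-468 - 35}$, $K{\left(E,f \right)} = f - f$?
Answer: $- \frac{11085}{9557} \approx -1.1599$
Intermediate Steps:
$K{\left(E,f \right)} = 0$
$z = - \frac{1}{503}$ ($z = \frac{1}{-503} = - \frac{1}{503} \approx -0.0019881$)
$l{\left(N \right)} = 2 N$ ($l{\left(N \right)} = \left(N + N\right) + 0 = 2 N + 0 = 2 N$)
$O{\left(x \right)} = \frac{1}{13 + x}$
$l{\left(-11 \right)} O{\left(6 \right)} + z = \frac{2 \left(-11\right)}{13 + 6} - \frac{1}{503} = - \frac{22}{19} - \frac{1}{503} = - \frac{11085}{9557}$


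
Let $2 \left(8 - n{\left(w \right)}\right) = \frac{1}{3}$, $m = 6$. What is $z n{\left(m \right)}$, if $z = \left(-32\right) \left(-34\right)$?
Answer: $\frac{25568}{3} \approx 8522.7$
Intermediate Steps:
$z = 1088$
$n{\left(w \right)} = \frac{47}{6}$ ($n{\left(w \right)} = 8 - \frac{1}{2 \cdot 3} = 8 - \frac{1}{6} = \frac{47}{6}$)
$z n{\left(m \right)} = 1088 \cdot \frac{47}{6} = \frac{25568}{3}$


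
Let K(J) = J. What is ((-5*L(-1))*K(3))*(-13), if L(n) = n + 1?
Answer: 0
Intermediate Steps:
L(n) = 1 + n
((-5*L(-1))*K(3))*(-13) = (-5*(1 - 1)*3)*(-13) = (-5*0*3)*(-13) = (0*3)*(-13) = 0*(-13) = 0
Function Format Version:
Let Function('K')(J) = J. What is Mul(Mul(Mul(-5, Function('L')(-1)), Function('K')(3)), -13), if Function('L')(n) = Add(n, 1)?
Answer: 0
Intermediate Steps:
Function('L')(n) = Add(1, n)
Mul(Mul(Mul(-5, Function('L')(-1)), Function('K')(3)), -13) = Mul(Mul(Mul(-5, Add(1, -1)), 3), -13) = Mul(Mul(Mul(-5, 0), 3), -13) = Mul(Mul(0, 3), -13) = Mul(0, -13) = 0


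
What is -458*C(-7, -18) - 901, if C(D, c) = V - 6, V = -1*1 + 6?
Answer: -443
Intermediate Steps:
V = 5 (V = -1 + 6 = 5)
C(D, c) = -1 (C(D, c) = 5 - 6 = -1)
-458*C(-7, -18) - 901 = -458*(-1) - 901 = 458 - 901 = -443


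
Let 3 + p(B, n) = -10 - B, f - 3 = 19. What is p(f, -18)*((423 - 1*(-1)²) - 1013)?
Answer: 20685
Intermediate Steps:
f = 22 (f = 3 + 19 = 22)
p(B, n) = -13 - B (p(B, n) = -3 + (-10 - B) = -13 - B)
p(f, -18)*((423 - 1*(-1)²) - 1013) = (-13 - 1*22)*((423 - 1*(-1)²) - 1013) = (-13 - 22)*((423 - 1*1) - 1013) = -35*((423 - 1) - 1013) = -35*(422 - 1013) = -35*(-591) = 20685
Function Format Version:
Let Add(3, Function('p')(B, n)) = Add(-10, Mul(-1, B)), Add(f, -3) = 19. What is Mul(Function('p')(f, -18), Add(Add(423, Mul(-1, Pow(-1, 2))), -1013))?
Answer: 20685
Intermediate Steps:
f = 22 (f = Add(3, 19) = 22)
Function('p')(B, n) = Add(-13, Mul(-1, B)) (Function('p')(B, n) = Add(-3, Add(-10, Mul(-1, B))) = Add(-13, Mul(-1, B)))
Mul(Function('p')(f, -18), Add(Add(423, Mul(-1, Pow(-1, 2))), -1013)) = Mul(Add(-13, Mul(-1, 22)), Add(Add(423, Mul(-1, Pow(-1, 2))), -1013)) = Mul(Add(-13, -22), Add(Add(423, Mul(-1, 1)), -1013)) = Mul(-35, Add(Add(423, -1), -1013)) = Mul(-35, Add(422, -1013)) = Mul(-35, -591) = 20685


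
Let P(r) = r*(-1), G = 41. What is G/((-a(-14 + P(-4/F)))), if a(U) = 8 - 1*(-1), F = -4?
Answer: -41/9 ≈ -4.5556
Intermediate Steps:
P(r) = -r
a(U) = 9 (a(U) = 8 + 1 = 9)
G/((-a(-14 + P(-4/F)))) = 41/((-1*9)) = 41/(-9) = 41*(-⅑) = -41/9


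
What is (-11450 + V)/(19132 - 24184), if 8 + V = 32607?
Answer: -21149/5052 ≈ -4.1863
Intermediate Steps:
V = 32599 (V = -8 + 32607 = 32599)
(-11450 + V)/(19132 - 24184) = (-11450 + 32599)/(19132 - 24184) = 21149/(-5052) = 21149*(-1/5052) = -21149/5052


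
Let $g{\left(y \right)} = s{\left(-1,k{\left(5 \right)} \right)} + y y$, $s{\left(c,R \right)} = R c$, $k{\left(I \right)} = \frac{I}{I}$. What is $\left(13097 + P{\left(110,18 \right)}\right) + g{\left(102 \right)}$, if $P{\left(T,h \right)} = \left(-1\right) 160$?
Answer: $23340$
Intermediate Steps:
$k{\left(I \right)} = 1$
$P{\left(T,h \right)} = -160$
$g{\left(y \right)} = -1 + y^{2}$ ($g{\left(y \right)} = 1 \left(-1\right) + y y = -1 + y^{2}$)
$\left(13097 + P{\left(110,18 \right)}\right) + g{\left(102 \right)} = \left(13097 - 160\right) - \left(1 - 102^{2}\right) = 12937 + \left(-1 + 10404\right) = 12937 + 10403 = 23340$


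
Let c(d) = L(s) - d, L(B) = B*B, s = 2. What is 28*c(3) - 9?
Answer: 19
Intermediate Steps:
L(B) = B²
c(d) = 4 - d (c(d) = 2² - d = 4 - d)
28*c(3) - 9 = 28*(4 - 1*3) - 9 = 28*(4 - 3) - 9 = 28*1 - 9 = 28 - 9 = 19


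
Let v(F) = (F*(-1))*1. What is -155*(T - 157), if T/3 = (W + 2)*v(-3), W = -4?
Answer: 27125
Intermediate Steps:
v(F) = -F (v(F) = -F*1 = -F)
T = -18 (T = 3*((-4 + 2)*(-1*(-3))) = 3*(-2*3) = 3*(-6) = -18)
-155*(T - 157) = -155*(-18 - 157) = -155*(-175) = 27125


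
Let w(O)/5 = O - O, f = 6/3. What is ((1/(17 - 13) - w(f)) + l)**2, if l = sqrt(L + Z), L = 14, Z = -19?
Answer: -79/16 + I*sqrt(5)/2 ≈ -4.9375 + 1.118*I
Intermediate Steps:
f = 2 (f = 6*(1/3) = 2)
w(O) = 0 (w(O) = 5*(O - O) = 5*0 = 0)
l = I*sqrt(5) (l = sqrt(14 - 19) = sqrt(-5) = I*sqrt(5) ≈ 2.2361*I)
((1/(17 - 13) - w(f)) + l)**2 = ((1/(17 - 13) - 1*0) + I*sqrt(5))**2 = ((1/4 + 0) + I*sqrt(5))**2 = (1/4 + I*sqrt(5))**2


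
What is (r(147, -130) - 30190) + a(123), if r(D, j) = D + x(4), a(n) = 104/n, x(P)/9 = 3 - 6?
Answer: -3698506/123 ≈ -30069.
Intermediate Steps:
x(P) = -27 (x(P) = 9*(3 - 6) = 9*(-3) = -27)
r(D, j) = -27 + D (r(D, j) = D - 27 = -27 + D)
(r(147, -130) - 30190) + a(123) = ((-27 + 147) - 30190) + 104/123 = (120 - 30190) + 104*(1/123) = -30070 + 104/123 = -3698506/123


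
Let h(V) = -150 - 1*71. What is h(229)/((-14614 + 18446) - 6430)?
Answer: 221/2598 ≈ 0.085065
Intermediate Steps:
h(V) = -221 (h(V) = -150 - 71 = -221)
h(229)/((-14614 + 18446) - 6430) = -221/((-14614 + 18446) - 6430) = -221/(3832 - 6430) = -221/(-2598) = -221*(-1/2598) = 221/2598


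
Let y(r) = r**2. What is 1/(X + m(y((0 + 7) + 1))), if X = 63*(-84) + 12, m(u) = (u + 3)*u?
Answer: -1/992 ≈ -0.0010081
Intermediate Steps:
m(u) = u*(3 + u) (m(u) = (3 + u)*u = u*(3 + u))
X = -5280 (X = -5292 + 12 = -5280)
1/(X + m(y((0 + 7) + 1))) = 1/(-5280 + ((0 + 7) + 1)**2*(3 + ((0 + 7) + 1)**2)) = 1/(-5280 + (7 + 1)**2*(3 + (7 + 1)**2)) = 1/(-5280 + 8**2*(3 + 8**2)) = 1/(-5280 + 64*(3 + 64)) = 1/(-5280 + 64*67) = 1/(-5280 + 4288) = 1/(-992) = -1/992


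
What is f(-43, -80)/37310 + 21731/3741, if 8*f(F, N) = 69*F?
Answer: 6475169333/1116613680 ≈ 5.7989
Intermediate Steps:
f(F, N) = 69*F/8 (f(F, N) = (69*F)/8 = 69*F/8)
f(-43, -80)/37310 + 21731/3741 = ((69/8)*(-43))/37310 + 21731/3741 = -2967/8*1/37310 + 21731*(1/3741) = -2967/298480 + 21731/3741 = 6475169333/1116613680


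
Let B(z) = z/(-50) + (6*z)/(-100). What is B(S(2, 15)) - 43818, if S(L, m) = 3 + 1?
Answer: -1095458/25 ≈ -43818.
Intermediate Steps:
S(L, m) = 4
B(z) = -2*z/25 (B(z) = z*(-1/50) + (6*z)*(-1/100) = -z/50 - 3*z/50 = -2*z/25)
B(S(2, 15)) - 43818 = -2/25*4 - 43818 = -8/25 - 43818 = -1095458/25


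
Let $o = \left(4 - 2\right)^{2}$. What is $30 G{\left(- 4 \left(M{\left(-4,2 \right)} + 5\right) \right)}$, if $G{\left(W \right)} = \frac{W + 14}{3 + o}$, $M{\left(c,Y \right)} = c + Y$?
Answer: $\frac{60}{7} \approx 8.5714$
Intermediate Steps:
$o = 4$ ($o = 2^{2} = 4$)
$M{\left(c,Y \right)} = Y + c$
$G{\left(W \right)} = 2 + \frac{W}{7}$ ($G{\left(W \right)} = \frac{W + 14}{3 + 4} = \frac{14 + W}{7} = \left(14 + W\right) \frac{1}{7} = 2 + \frac{W}{7}$)
$30 G{\left(- 4 \left(M{\left(-4,2 \right)} + 5\right) \right)} = 30 \left(2 + \frac{\left(-4\right) \left(\left(2 - 4\right) + 5\right)}{7}\right) = 30 \left(2 + \frac{\left(-4\right) \left(-2 + 5\right)}{7}\right) = 30 \left(2 + \frac{\left(-4\right) 3}{7}\right) = 30 \left(2 + \frac{1}{7} \left(-12\right)\right) = 30 \left(2 - \frac{12}{7}\right) = 30 \cdot \frac{2}{7} = \frac{60}{7}$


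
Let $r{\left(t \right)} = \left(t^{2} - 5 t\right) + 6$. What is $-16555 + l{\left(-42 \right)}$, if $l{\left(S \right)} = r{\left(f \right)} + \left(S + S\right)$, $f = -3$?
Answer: $-16609$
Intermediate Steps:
$r{\left(t \right)} = 6 + t^{2} - 5 t$
$l{\left(S \right)} = 30 + 2 S$ ($l{\left(S \right)} = \left(6 + \left(-3\right)^{2} - -15\right) + \left(S + S\right) = \left(6 + 9 + 15\right) + 2 S = 30 + 2 S$)
$-16555 + l{\left(-42 \right)} = -16555 + \left(30 + 2 \left(-42\right)\right) = -16555 + \left(30 - 84\right) = -16555 - 54 = -16609$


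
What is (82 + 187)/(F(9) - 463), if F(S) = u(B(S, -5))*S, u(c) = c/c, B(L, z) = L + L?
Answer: -269/454 ≈ -0.59251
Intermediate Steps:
B(L, z) = 2*L
u(c) = 1
F(S) = S (F(S) = 1*S = S)
(82 + 187)/(F(9) - 463) = (82 + 187)/(9 - 463) = 269/(-454) = 269*(-1/454) = -269/454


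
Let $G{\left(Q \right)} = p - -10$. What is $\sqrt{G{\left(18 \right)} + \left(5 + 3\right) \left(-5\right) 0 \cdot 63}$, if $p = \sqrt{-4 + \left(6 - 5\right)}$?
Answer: $\sqrt{10 + i \sqrt{3}} \approx 3.174 + 0.27285 i$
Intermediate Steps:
$p = i \sqrt{3}$ ($p = \sqrt{-4 + \left(6 - 5\right)} = \sqrt{-4 + 1} = \sqrt{-3} = i \sqrt{3} \approx 1.732 i$)
$G{\left(Q \right)} = 10 + i \sqrt{3}$ ($G{\left(Q \right)} = i \sqrt{3} - -10 = i \sqrt{3} + 10 = 10 + i \sqrt{3}$)
$\sqrt{G{\left(18 \right)} + \left(5 + 3\right) \left(-5\right) 0 \cdot 63} = \sqrt{\left(10 + i \sqrt{3}\right) + \left(5 + 3\right) \left(-5\right) 0 \cdot 63} = \sqrt{\left(10 + i \sqrt{3}\right) + 8 \left(-5\right) 0 \cdot 63} = \sqrt{\left(10 + i \sqrt{3}\right) + \left(-40\right) 0 \cdot 63} = \sqrt{\left(10 + i \sqrt{3}\right) + 0 \cdot 63} = \sqrt{\left(10 + i \sqrt{3}\right) + 0} = \sqrt{10 + i \sqrt{3}}$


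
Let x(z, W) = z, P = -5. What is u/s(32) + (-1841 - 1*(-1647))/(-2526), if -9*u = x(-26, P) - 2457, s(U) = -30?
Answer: -1036613/113670 ≈ -9.1195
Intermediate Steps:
u = 2483/9 (u = -(-26 - 2457)/9 = -⅑*(-2483) = 2483/9 ≈ 275.89)
u/s(32) + (-1841 - 1*(-1647))/(-2526) = (2483/9)/(-30) + (-1841 - 1*(-1647))/(-2526) = (2483/9)*(-1/30) + (-1841 + 1647)*(-1/2526) = -2483/270 - 194*(-1/2526) = -2483/270 + 97/1263 = -1036613/113670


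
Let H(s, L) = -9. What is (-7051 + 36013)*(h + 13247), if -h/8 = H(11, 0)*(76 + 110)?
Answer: 771518718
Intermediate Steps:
h = 13392 (h = -(-72)*(76 + 110) = -(-72)*186 = -8*(-1674) = 13392)
(-7051 + 36013)*(h + 13247) = (-7051 + 36013)*(13392 + 13247) = 28962*26639 = 771518718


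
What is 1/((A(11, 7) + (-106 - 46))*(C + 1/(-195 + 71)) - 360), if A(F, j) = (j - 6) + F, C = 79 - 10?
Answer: -31/310585 ≈ -9.9812e-5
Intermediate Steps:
C = 69
A(F, j) = -6 + F + j (A(F, j) = (-6 + j) + F = -6 + F + j)
1/((A(11, 7) + (-106 - 46))*(C + 1/(-195 + 71)) - 360) = 1/(((-6 + 11 + 7) + (-106 - 46))*(69 + 1/(-195 + 71)) - 360) = 1/((12 - 152)*(69 + 1/(-124)) - 360) = 1/(-140*(69 - 1/124) - 360) = 1/(-140*8555/124 - 360) = 1/(-299425/31 - 360) = 1/(-310585/31) = -31/310585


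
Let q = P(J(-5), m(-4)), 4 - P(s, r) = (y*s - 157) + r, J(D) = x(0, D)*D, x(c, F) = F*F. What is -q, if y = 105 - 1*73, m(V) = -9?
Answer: -4170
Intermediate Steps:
x(c, F) = F²
J(D) = D³ (J(D) = D²*D = D³)
y = 32 (y = 105 - 73 = 32)
P(s, r) = 161 - r - 32*s (P(s, r) = 4 - ((32*s - 157) + r) = 4 - ((-157 + 32*s) + r) = 4 - (-157 + r + 32*s) = 4 + (157 - r - 32*s) = 161 - r - 32*s)
q = 4170 (q = 161 - 1*(-9) - 32*(-5)³ = 161 + 9 - 32*(-125) = 161 + 9 + 4000 = 4170)
-q = -1*4170 = -4170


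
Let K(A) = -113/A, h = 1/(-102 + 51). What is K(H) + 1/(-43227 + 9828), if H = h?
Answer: 192478436/33399 ≈ 5763.0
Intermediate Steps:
h = -1/51 (h = 1/(-51) = -1/51 ≈ -0.019608)
H = -1/51 ≈ -0.019608
K(H) + 1/(-43227 + 9828) = -113/(-1/51) + 1/(-43227 + 9828) = -113*(-51) + 1/(-33399) = 5763 - 1/33399 = 192478436/33399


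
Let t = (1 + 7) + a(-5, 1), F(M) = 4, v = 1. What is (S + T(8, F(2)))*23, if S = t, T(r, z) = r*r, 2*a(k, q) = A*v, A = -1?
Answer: 3289/2 ≈ 1644.5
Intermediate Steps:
a(k, q) = -1/2 (a(k, q) = (-1*1)/2 = (1/2)*(-1) = -1/2)
t = 15/2 (t = (1 + 7) - 1/2 = 8 - 1/2 = 15/2 ≈ 7.5000)
T(r, z) = r**2
S = 15/2 ≈ 7.5000
(S + T(8, F(2)))*23 = (15/2 + 8**2)*23 = (15/2 + 64)*23 = (143/2)*23 = 3289/2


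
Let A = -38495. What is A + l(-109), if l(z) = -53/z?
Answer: -4195902/109 ≈ -38495.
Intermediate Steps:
A + l(-109) = -38495 - 53/(-109) = -38495 - 53*(-1/109) = -38495 + 53/109 = -4195902/109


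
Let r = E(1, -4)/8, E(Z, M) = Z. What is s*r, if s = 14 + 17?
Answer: 31/8 ≈ 3.8750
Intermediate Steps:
s = 31
r = ⅛ (r = 1/8 = 1*(⅛) = ⅛ ≈ 0.12500)
s*r = 31*(⅛) = 31/8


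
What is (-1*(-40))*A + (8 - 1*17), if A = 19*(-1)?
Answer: -769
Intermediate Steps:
A = -19
(-1*(-40))*A + (8 - 1*17) = -1*(-40)*(-19) + (8 - 1*17) = 40*(-19) + (8 - 17) = -760 - 9 = -769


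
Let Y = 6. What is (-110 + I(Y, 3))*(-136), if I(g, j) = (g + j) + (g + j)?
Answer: 12512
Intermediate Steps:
I(g, j) = 2*g + 2*j
(-110 + I(Y, 3))*(-136) = (-110 + (2*6 + 2*3))*(-136) = (-110 + (12 + 6))*(-136) = (-110 + 18)*(-136) = -92*(-136) = 12512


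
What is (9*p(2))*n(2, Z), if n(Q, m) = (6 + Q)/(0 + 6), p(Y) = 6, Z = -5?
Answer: 72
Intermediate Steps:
n(Q, m) = 1 + Q/6 (n(Q, m) = (6 + Q)/6 = (6 + Q)*(⅙) = 1 + Q/6)
(9*p(2))*n(2, Z) = (9*6)*(1 + (⅙)*2) = 54*(1 + ⅓) = 54*(4/3) = 72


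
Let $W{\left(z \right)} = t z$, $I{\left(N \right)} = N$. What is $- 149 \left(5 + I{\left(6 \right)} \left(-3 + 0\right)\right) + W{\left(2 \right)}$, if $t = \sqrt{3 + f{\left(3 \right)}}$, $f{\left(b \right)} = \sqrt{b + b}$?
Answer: $1937 + 2 \sqrt{3 + \sqrt{6}} \approx 1941.7$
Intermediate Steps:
$f{\left(b \right)} = \sqrt{2} \sqrt{b}$ ($f{\left(b \right)} = \sqrt{2 b} = \sqrt{2} \sqrt{b}$)
$t = \sqrt{3 + \sqrt{6}}$ ($t = \sqrt{3 + \sqrt{2} \sqrt{3}} = \sqrt{3 + \sqrt{6}} \approx 2.3344$)
$W{\left(z \right)} = z \sqrt{3 + \sqrt{6}}$ ($W{\left(z \right)} = \sqrt{3 + \sqrt{6}} z = z \sqrt{3 + \sqrt{6}}$)
$- 149 \left(5 + I{\left(6 \right)} \left(-3 + 0\right)\right) + W{\left(2 \right)} = - 149 \left(5 + 6 \left(-3 + 0\right)\right) + 2 \sqrt{3 + \sqrt{6}} = - 149 \left(5 + 6 \left(-3\right)\right) + 2 \sqrt{3 + \sqrt{6}} = - 149 \left(5 - 18\right) + 2 \sqrt{3 + \sqrt{6}} = \left(-149\right) \left(-13\right) + 2 \sqrt{3 + \sqrt{6}} = 1937 + 2 \sqrt{3 + \sqrt{6}}$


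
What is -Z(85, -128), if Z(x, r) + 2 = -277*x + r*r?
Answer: 7163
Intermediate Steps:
Z(x, r) = -2 + r² - 277*x (Z(x, r) = -2 + (-277*x + r*r) = -2 + (-277*x + r²) = -2 + (r² - 277*x) = -2 + r² - 277*x)
-Z(85, -128) = -(-2 + (-128)² - 277*85) = -(-2 + 16384 - 23545) = -1*(-7163) = 7163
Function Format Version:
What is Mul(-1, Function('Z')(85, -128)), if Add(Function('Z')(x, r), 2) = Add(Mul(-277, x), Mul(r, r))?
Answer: 7163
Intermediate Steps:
Function('Z')(x, r) = Add(-2, Pow(r, 2), Mul(-277, x)) (Function('Z')(x, r) = Add(-2, Add(Mul(-277, x), Mul(r, r))) = Add(-2, Add(Mul(-277, x), Pow(r, 2))) = Add(-2, Add(Pow(r, 2), Mul(-277, x))) = Add(-2, Pow(r, 2), Mul(-277, x)))
Mul(-1, Function('Z')(85, -128)) = Mul(-1, Add(-2, Pow(-128, 2), Mul(-277, 85))) = Mul(-1, Add(-2, 16384, -23545)) = Mul(-1, -7163) = 7163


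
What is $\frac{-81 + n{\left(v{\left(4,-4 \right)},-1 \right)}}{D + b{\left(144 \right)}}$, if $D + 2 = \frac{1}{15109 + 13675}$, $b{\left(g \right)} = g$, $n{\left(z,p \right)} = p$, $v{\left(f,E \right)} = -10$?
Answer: $- \frac{2360288}{4087329} \approx -0.57747$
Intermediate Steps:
$D = - \frac{57567}{28784}$ ($D = -2 + \frac{1}{15109 + 13675} = -2 + \frac{1}{28784} = - \frac{57567}{28784} \approx -2.0$)
$\frac{-81 + n{\left(v{\left(4,-4 \right)},-1 \right)}}{D + b{\left(144 \right)}} = \frac{-81 - 1}{- \frac{57567}{28784} + 144} = - \frac{82}{\frac{4087329}{28784}} = \left(-82\right) \frac{28784}{4087329} = - \frac{2360288}{4087329}$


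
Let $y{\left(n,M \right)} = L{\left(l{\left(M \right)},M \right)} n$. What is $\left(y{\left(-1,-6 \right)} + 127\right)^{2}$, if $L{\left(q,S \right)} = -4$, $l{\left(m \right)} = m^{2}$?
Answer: $17161$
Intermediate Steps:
$y{\left(n,M \right)} = - 4 n$
$\left(y{\left(-1,-6 \right)} + 127\right)^{2} = \left(\left(-4\right) \left(-1\right) + 127\right)^{2} = \left(4 + 127\right)^{2} = 131^{2} = 17161$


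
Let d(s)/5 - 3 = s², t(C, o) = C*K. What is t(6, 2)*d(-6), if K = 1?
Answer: 1170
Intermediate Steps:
t(C, o) = C (t(C, o) = C*1 = C)
d(s) = 15 + 5*s²
t(6, 2)*d(-6) = 6*(15 + 5*(-6)²) = 6*(15 + 5*36) = 6*(15 + 180) = 6*195 = 1170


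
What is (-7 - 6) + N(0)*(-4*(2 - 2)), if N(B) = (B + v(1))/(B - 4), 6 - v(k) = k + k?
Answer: -13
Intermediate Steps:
v(k) = 6 - 2*k (v(k) = 6 - (k + k) = 6 - 2*k)
N(B) = (4 + B)/(-4 + B) (N(B) = (B + (6 - 2*1))/(B - 4) = (B + (6 - 2))/(-4 + B) = (B + 4)/(-4 + B) = (4 + B)/(-4 + B))
(-7 - 6) + N(0)*(-4*(2 - 2)) = (-7 - 6) + ((4 + 0)/(-4 + 0))*(-4*(2 - 2)) = -13 + (4/(-4))*(-4*0) = -13 - ¼*4*0 = -13 - 1*0 = -13 + 0 = -13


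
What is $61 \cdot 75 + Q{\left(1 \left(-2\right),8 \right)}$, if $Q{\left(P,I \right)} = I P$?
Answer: $4559$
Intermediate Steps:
$61 \cdot 75 + Q{\left(1 \left(-2\right),8 \right)} = 61 \cdot 75 + 8 \cdot 1 \left(-2\right) = 4575 + 8 \left(-2\right) = 4575 - 16 = 4559$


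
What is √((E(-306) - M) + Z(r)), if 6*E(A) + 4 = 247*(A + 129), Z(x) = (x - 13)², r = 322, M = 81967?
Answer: √224166/6 ≈ 78.910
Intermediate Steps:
Z(x) = (-13 + x)²
E(A) = 31859/6 + 247*A/6 (E(A) = -⅔ + (247*(A + 129))/6 = -⅔ + (247*(129 + A))/6 = -⅔ + (31863 + 247*A)/6 = -⅔ + (10621/2 + 247*A/6) = 31859/6 + 247*A/6)
√((E(-306) - M) + Z(r)) = √(((31859/6 + (247/6)*(-306)) - 1*81967) + (-13 + 322)²) = √(((31859/6 - 12597) - 81967) + 309²) = √((-43723/6 - 81967) + 95481) = √(-535525/6 + 95481) = √(37361/6) = √224166/6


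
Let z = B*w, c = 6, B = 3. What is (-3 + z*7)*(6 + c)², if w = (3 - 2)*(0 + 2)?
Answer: 5616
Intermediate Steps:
w = 2 (w = 1*2 = 2)
z = 6 (z = 3*2 = 6)
(-3 + z*7)*(6 + c)² = (-3 + 6*7)*(6 + 6)² = (-3 + 42)*12² = 39*144 = 5616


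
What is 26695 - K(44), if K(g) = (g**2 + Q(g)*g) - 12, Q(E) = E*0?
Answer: 24771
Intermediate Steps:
Q(E) = 0
K(g) = -12 + g**2 (K(g) = (g**2 + 0*g) - 12 = (g**2 + 0) - 12 = g**2 - 12 = -12 + g**2)
26695 - K(44) = 26695 - (-12 + 44**2) = 26695 - (-12 + 1936) = 26695 - 1*1924 = 26695 - 1924 = 24771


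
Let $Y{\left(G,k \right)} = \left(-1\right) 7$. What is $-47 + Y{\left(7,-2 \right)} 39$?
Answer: $-320$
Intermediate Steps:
$Y{\left(G,k \right)} = -7$
$-47 + Y{\left(7,-2 \right)} 39 = -47 - 273 = -320$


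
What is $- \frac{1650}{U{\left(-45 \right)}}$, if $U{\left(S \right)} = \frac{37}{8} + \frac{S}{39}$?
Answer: $- \frac{171600}{361} \approx -475.35$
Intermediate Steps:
$U{\left(S \right)} = \frac{37}{8} + \frac{S}{39}$ ($U{\left(S \right)} = 37 \cdot \frac{1}{8} + S \frac{1}{39} = \frac{37}{8} + \frac{S}{39}$)
$- \frac{1650}{U{\left(-45 \right)}} = - \frac{1650}{\frac{37}{8} + \frac{1}{39} \left(-45\right)} = - \frac{1650}{\frac{37}{8} - \frac{15}{13}} = - \frac{1650}{\frac{361}{104}} = \left(-1650\right) \frac{104}{361} = - \frac{171600}{361}$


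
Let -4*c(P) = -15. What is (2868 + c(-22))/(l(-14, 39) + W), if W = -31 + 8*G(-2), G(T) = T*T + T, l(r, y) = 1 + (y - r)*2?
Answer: 11487/368 ≈ 31.215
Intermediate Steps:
l(r, y) = 1 - 2*r + 2*y (l(r, y) = 1 + (-2*r + 2*y) = 1 - 2*r + 2*y)
c(P) = 15/4 (c(P) = -¼*(-15) = 15/4)
G(T) = T + T² (G(T) = T² + T = T + T²)
W = -15 (W = -31 + 8*(-2*(1 - 2)) = -31 + 8*(-2*(-1)) = -31 + 8*2 = -31 + 16 = -15)
(2868 + c(-22))/(l(-14, 39) + W) = (2868 + 15/4)/((1 - 2*(-14) + 2*39) - 15) = 11487/(4*((1 + 28 + 78) - 15)) = 11487/(4*(107 - 15)) = (11487/4)/92 = (11487/4)*(1/92) = 11487/368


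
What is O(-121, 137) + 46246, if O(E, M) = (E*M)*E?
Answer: 2052063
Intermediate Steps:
O(E, M) = M*E²
O(-121, 137) + 46246 = 137*(-121)² + 46246 = 137*14641 + 46246 = 2005817 + 46246 = 2052063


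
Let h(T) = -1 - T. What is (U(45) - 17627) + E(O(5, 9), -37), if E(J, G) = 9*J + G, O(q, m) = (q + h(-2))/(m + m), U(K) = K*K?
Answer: -15636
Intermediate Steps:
U(K) = K²
O(q, m) = (1 + q)/(2*m) (O(q, m) = (q + (-1 - 1*(-2)))/(m + m) = (q + (-1 + 2))/((2*m)) = (q + 1)*(1/(2*m)) = (1 + q)*(1/(2*m)) = (1 + q)/(2*m))
E(J, G) = G + 9*J
(U(45) - 17627) + E(O(5, 9), -37) = (45² - 17627) + (-37 + 9*((½)*(1 + 5)/9)) = (2025 - 17627) + (-37 + 9*((½)*(⅑)*6)) = -15602 + (-37 + 9*(⅓)) = -15602 + (-37 + 3) = -15602 - 34 = -15636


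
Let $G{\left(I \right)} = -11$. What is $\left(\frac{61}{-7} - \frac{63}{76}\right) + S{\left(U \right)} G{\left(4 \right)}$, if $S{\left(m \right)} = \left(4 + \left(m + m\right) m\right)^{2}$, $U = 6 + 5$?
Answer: $- \frac{354144709}{532} \approx -6.6569 \cdot 10^{5}$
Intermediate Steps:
$U = 11$
$S{\left(m \right)} = \left(4 + 2 m^{2}\right)^{2}$ ($S{\left(m \right)} = \left(4 + 2 m m\right)^{2} = \left(4 + 2 m^{2}\right)^{2}$)
$\left(\frac{61}{-7} - \frac{63}{76}\right) + S{\left(U \right)} G{\left(4 \right)} = \left(\frac{61}{-7} - \frac{63}{76}\right) + 4 \left(2 + 11^{2}\right)^{2} \left(-11\right) = \left(61 \left(- \frac{1}{7}\right) - \frac{63}{76}\right) + 4 \left(2 + 121\right)^{2} \left(-11\right) = \left(- \frac{61}{7} - \frac{63}{76}\right) + 4 \cdot 123^{2} \left(-11\right) = - \frac{5077}{532} + 4 \cdot 15129 \left(-11\right) = - \frac{5077}{532} + 60516 \left(-11\right) = - \frac{5077}{532} - 665676 = - \frac{354144709}{532}$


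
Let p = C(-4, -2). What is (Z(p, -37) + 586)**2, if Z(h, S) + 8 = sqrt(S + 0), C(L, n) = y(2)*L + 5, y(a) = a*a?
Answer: (578 + I*sqrt(37))**2 ≈ 3.3405e+5 + 7032.0*I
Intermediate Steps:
y(a) = a**2
C(L, n) = 5 + 4*L (C(L, n) = 2**2*L + 5 = 4*L + 5 = 5 + 4*L)
p = -11 (p = 5 + 4*(-4) = 5 - 16 = -11)
Z(h, S) = -8 + sqrt(S) (Z(h, S) = -8 + sqrt(S + 0) = -8 + sqrt(S))
(Z(p, -37) + 586)**2 = ((-8 + sqrt(-37)) + 586)**2 = ((-8 + I*sqrt(37)) + 586)**2 = (578 + I*sqrt(37))**2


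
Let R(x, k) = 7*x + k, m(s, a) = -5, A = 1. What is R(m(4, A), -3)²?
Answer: 1444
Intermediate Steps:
R(x, k) = k + 7*x
R(m(4, A), -3)² = (-3 + 7*(-5))² = (-3 - 35)² = (-38)² = 1444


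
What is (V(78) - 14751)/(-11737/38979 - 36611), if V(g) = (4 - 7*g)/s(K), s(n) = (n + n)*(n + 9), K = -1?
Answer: 4589270523/11416575248 ≈ 0.40198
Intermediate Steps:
s(n) = 2*n*(9 + n) (s(n) = (2*n)*(9 + n) = 2*n*(9 + n))
V(g) = -¼ + 7*g/16 (V(g) = (4 - 7*g)/((2*(-1)*(9 - 1))) = (4 - 7*g)/((2*(-1)*8)) = (4 - 7*g)/(-16) = (4 - 7*g)*(-1/16) = -¼ + 7*g/16)
(V(78) - 14751)/(-11737/38979 - 36611) = ((-¼ + (7/16)*78) - 14751)/(-11737/38979 - 36611) = ((-¼ + 273/8) - 14751)/(-11737*1/38979 - 36611) = (271/8 - 14751)/(-11737/38979 - 36611) = -117737/(8*(-1427071906/38979)) = -117737/8*(-38979/1427071906) = 4589270523/11416575248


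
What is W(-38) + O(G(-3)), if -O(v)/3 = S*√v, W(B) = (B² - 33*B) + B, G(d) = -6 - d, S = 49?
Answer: 2660 - 147*I*√3 ≈ 2660.0 - 254.61*I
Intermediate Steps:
W(B) = B² - 32*B
O(v) = -147*√v
W(-38) + O(G(-3)) = -38*(-32 - 38) - 147*√(-6 - 1*(-3)) = -38*(-70) - 147*√(-6 + 3) = 2660 - 147*I*√3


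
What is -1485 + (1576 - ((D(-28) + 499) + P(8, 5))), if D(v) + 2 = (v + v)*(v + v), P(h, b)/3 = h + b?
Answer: -3581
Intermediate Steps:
P(h, b) = 3*b + 3*h (P(h, b) = 3*(h + b) = 3*(b + h) = 3*b + 3*h)
D(v) = -2 + 4*v² (D(v) = -2 + (v + v)*(v + v) = -2 + (2*v)*(2*v) = -2 + 4*v²)
-1485 + (1576 - ((D(-28) + 499) + P(8, 5))) = -1485 + (1576 - (((-2 + 4*(-28)²) + 499) + (3*5 + 3*8))) = -1485 + (1576 - (((-2 + 4*784) + 499) + (15 + 24))) = -1485 + (1576 - (((-2 + 3136) + 499) + 39)) = -1485 + (1576 - ((3134 + 499) + 39)) = -1485 + (1576 - (3633 + 39)) = -1485 + (1576 - 1*3672) = -1485 + (1576 - 3672) = -1485 - 2096 = -3581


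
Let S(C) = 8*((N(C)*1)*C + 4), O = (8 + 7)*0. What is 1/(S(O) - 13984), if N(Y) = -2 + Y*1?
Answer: -1/13952 ≈ -7.1674e-5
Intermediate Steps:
N(Y) = -2 + Y
O = 0 (O = 15*0 = 0)
S(C) = 32 + 8*C*(-2 + C) (S(C) = 8*(((-2 + C)*1)*C + 4) = 8*((-2 + C)*C + 4) = 8*(C*(-2 + C) + 4) = 8*(4 + C*(-2 + C)) = 32 + 8*C*(-2 + C))
1/(S(O) - 13984) = 1/((32 + 8*0*(-2 + 0)) - 13984) = 1/((32 + 8*0*(-2)) - 13984) = 1/((32 + 0) - 13984) = 1/(32 - 13984) = 1/(-13952) = -1/13952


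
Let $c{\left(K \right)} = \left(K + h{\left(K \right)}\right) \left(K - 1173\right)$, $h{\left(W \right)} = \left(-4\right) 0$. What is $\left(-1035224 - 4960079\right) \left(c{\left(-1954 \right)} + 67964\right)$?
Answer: $-37039713360966$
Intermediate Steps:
$h{\left(W \right)} = 0$
$c{\left(K \right)} = K \left(-1173 + K\right)$ ($c{\left(K \right)} = \left(K + 0\right) \left(K - 1173\right) = K \left(-1173 + K\right)$)
$\left(-1035224 - 4960079\right) \left(c{\left(-1954 \right)} + 67964\right) = \left(-1035224 - 4960079\right) \left(- 1954 \left(-1173 - 1954\right) + 67964\right) = - 5995303 \left(\left(-1954\right) \left(-3127\right) + 67964\right) = - 5995303 \left(6110158 + 67964\right) = \left(-5995303\right) 6178122 = -37039713360966$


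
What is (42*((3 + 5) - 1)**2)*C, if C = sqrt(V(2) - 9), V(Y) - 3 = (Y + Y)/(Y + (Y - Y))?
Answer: 4116*I ≈ 4116.0*I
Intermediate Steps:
V(Y) = 5 (V(Y) = 3 + (Y + Y)/(Y + (Y - Y)) = 3 + (2*Y)/(Y + 0) = 3 + (2*Y)/Y = 3 + 2 = 5)
C = 2*I (C = sqrt(5 - 9) = sqrt(-4) = 2*I ≈ 2.0*I)
(42*((3 + 5) - 1)**2)*C = (42*((3 + 5) - 1)**2)*(2*I) = (42*(8 - 1)**2)*(2*I) = (42*7**2)*(2*I) = (42*49)*(2*I) = 2058*(2*I) = 4116*I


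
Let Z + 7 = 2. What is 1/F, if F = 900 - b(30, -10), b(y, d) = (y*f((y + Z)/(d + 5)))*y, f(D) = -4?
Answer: 1/4500 ≈ 0.00022222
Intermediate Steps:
Z = -5 (Z = -7 + 2 = -5)
b(y, d) = -4*y**2 (b(y, d) = (y*(-4))*y = (-4*y)*y = -4*y**2)
F = 4500 (F = 900 - (-4)*30**2 = 900 - (-4)*900 = 900 - 1*(-3600) = 900 + 3600 = 4500)
1/F = 1/4500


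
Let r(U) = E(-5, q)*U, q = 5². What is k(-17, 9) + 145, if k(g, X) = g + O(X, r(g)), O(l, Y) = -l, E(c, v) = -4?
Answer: 119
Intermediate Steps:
q = 25
r(U) = -4*U
k(g, X) = g - X
k(-17, 9) + 145 = (-17 - 1*9) + 145 = (-17 - 9) + 145 = -26 + 145 = 119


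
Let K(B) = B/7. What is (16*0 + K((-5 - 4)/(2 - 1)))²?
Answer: 81/49 ≈ 1.6531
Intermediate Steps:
K(B) = B/7 (K(B) = B*(⅐) = B/7)
(16*0 + K((-5 - 4)/(2 - 1)))² = (16*0 + ((-5 - 4)/(2 - 1))/7)² = (0 + (-9/1)/7)² = (0 + (-9*1)/7)² = (0 + (⅐)*(-9))² = (0 - 9/7)² = (-9/7)² = 81/49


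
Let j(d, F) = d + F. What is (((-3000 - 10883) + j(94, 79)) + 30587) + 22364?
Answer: 39241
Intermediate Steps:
j(d, F) = F + d
(((-3000 - 10883) + j(94, 79)) + 30587) + 22364 = (((-3000 - 10883) + (79 + 94)) + 30587) + 22364 = ((-13883 + 173) + 30587) + 22364 = (-13710 + 30587) + 22364 = 16877 + 22364 = 39241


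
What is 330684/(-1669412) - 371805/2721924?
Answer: -4088151733/12215087604 ≈ -0.33468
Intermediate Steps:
330684/(-1669412) - 371805/2721924 = 330684*(-1/1669412) - 371805*1/2721924 = -82671/417353 - 123935/907308 = -4088151733/12215087604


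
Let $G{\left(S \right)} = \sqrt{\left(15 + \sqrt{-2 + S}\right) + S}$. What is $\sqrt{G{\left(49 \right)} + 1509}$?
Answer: $\sqrt{1509 + \sqrt{64 + \sqrt{47}}} \approx 38.954$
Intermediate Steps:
$G{\left(S \right)} = \sqrt{15 + S + \sqrt{-2 + S}}$
$\sqrt{G{\left(49 \right)} + 1509} = \sqrt{\sqrt{15 + 49 + \sqrt{-2 + 49}} + 1509} = \sqrt{\sqrt{15 + 49 + \sqrt{47}} + 1509} = \sqrt{\sqrt{64 + \sqrt{47}} + 1509} = \sqrt{1509 + \sqrt{64 + \sqrt{47}}}$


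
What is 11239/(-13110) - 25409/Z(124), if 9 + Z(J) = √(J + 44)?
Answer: -999661901/380190 - 50818*√42/87 ≈ -6414.9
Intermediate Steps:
Z(J) = -9 + √(44 + J) (Z(J) = -9 + √(J + 44) = -9 + √(44 + J))
11239/(-13110) - 25409/Z(124) = 11239/(-13110) - 25409/(-9 + √(44 + 124)) = 11239*(-1/13110) - 25409/(-9 + √168) = -11239/13110 - 25409/(-9 + 2*√42)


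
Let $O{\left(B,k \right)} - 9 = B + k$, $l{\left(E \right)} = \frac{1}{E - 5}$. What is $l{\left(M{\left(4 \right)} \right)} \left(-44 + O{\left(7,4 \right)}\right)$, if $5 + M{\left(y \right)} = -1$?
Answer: $\frac{24}{11} \approx 2.1818$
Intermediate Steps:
$M{\left(y \right)} = -6$ ($M{\left(y \right)} = -5 - 1 = -6$)
$l{\left(E \right)} = \frac{1}{-5 + E}$
$O{\left(B,k \right)} = 9 + B + k$ ($O{\left(B,k \right)} = 9 + \left(B + k\right) = 9 + B + k$)
$l{\left(M{\left(4 \right)} \right)} \left(-44 + O{\left(7,4 \right)}\right) = \frac{-44 + \left(9 + 7 + 4\right)}{-5 - 6} = \frac{-44 + 20}{-11} = \left(- \frac{1}{11}\right) \left(-24\right) = \frac{24}{11}$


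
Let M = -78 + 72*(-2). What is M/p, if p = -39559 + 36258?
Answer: 222/3301 ≈ 0.067252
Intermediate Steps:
M = -222 (M = -78 - 144 = -222)
p = -3301
M/p = -222/(-3301) = -222*(-1/3301) = 222/3301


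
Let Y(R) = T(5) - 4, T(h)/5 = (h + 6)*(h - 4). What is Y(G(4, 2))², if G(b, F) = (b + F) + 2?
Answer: 2601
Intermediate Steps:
T(h) = 5*(-4 + h)*(6 + h) (T(h) = 5*((h + 6)*(h - 4)) = 5*((6 + h)*(-4 + h)) = 5*((-4 + h)*(6 + h)) = 5*(-4 + h)*(6 + h))
G(b, F) = 2 + F + b (G(b, F) = (F + b) + 2 = 2 + F + b)
Y(R) = 51 (Y(R) = (-120 + 5*5² + 10*5) - 4 = (-120 + 5*25 + 50) - 4 = (-120 + 125 + 50) - 4 = 55 - 4 = 51)
Y(G(4, 2))² = 51² = 2601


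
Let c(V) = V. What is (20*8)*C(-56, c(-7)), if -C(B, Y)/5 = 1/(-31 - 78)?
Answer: 800/109 ≈ 7.3394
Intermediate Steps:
C(B, Y) = 5/109 (C(B, Y) = -5/(-31 - 78) = -5/(-109) = -5*(-1/109) = 5/109)
(20*8)*C(-56, c(-7)) = (20*8)*(5/109) = 160*(5/109) = 800/109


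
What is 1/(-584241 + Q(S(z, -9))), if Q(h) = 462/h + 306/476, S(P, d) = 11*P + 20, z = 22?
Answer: -1834/1071493581 ≈ -1.7116e-6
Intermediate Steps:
S(P, d) = 20 + 11*P
Q(h) = 9/14 + 462/h (Q(h) = 462/h + 306*(1/476) = 462/h + 9/14 = 9/14 + 462/h)
1/(-584241 + Q(S(z, -9))) = 1/(-584241 + (9/14 + 462/(20 + 11*22))) = 1/(-584241 + (9/14 + 462/(20 + 242))) = 1/(-584241 + (9/14 + 462/262)) = 1/(-584241 + (9/14 + 462*(1/262))) = 1/(-584241 + (9/14 + 231/131)) = 1/(-584241 + 4413/1834) = 1/(-1071493581/1834) = -1834/1071493581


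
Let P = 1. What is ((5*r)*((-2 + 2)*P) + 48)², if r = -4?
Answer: 2304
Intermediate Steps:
((5*r)*((-2 + 2)*P) + 48)² = ((5*(-4))*((-2 + 2)*1) + 48)² = (-0 + 48)² = (-20*0 + 48)² = (0 + 48)² = 48² = 2304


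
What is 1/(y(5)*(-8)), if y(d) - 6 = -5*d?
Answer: 1/152 ≈ 0.0065789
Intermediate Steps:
y(d) = 6 - 5*d
1/(y(5)*(-8)) = 1/((6 - 5*5)*(-8)) = 1/((6 - 25)*(-8)) = 1/(-19*(-8)) = 1/152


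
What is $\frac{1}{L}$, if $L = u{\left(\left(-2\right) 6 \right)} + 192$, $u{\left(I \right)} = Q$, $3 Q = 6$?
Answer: $\frac{1}{194} \approx 0.0051546$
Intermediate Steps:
$Q = 2$ ($Q = \frac{1}{3} \cdot 6 = 2$)
$u{\left(I \right)} = 2$
$L = 194$ ($L = 2 + 192 = 194$)
$\frac{1}{L} = \frac{1}{194}$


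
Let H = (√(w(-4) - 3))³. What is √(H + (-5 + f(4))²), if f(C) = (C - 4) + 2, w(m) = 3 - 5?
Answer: √(9 - 5*I*√5) ≈ 3.4171 - 1.636*I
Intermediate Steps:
w(m) = -2
f(C) = -2 + C (f(C) = (-4 + C) + 2 = -2 + C)
H = -5*I*√5 (H = (√(-2 - 3))³ = (√(-5))³ = (I*√5)³ = -5*I*√5 ≈ -11.18*I)
√(H + (-5 + f(4))²) = √(-5*I*√5 + (-5 + (-2 + 4))²) = √(-5*I*√5 + (-5 + 2)²) = √(-5*I*√5 + (-3)²) = √(-5*I*√5 + 9) = √(9 - 5*I*√5)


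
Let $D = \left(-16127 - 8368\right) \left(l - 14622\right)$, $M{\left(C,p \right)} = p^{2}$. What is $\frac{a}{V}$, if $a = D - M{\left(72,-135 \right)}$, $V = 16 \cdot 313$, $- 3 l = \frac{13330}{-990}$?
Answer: $\frac{17722867445}{247896} \approx 71493.0$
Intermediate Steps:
$l = \frac{1333}{297}$ ($l = - \frac{13330 \frac{1}{-990}}{3} = - \frac{13330 \left(- \frac{1}{990}\right)}{3} = \left(- \frac{1}{3}\right) \left(- \frac{1333}{99}\right) = \frac{1333}{297} \approx 4.4882$)
$V = 5008$
$D = \frac{35447539165}{99}$ ($D = \left(-16127 - 8368\right) \left(\frac{1333}{297} - 14622\right) = \left(-24495\right) \left(- \frac{4341401}{297}\right) = \frac{35447539165}{99} \approx 3.5806 \cdot 10^{8}$)
$a = \frac{35445734890}{99}$ ($a = \frac{35447539165}{99} - \left(-135\right)^{2} = \frac{35447539165}{99} - 18225 = \frac{35445734890}{99} \approx 3.5804 \cdot 10^{8}$)
$\frac{a}{V} = \frac{35445734890}{99 \cdot 5008} = \frac{35445734890}{99} \cdot \frac{1}{5008} = \frac{17722867445}{247896}$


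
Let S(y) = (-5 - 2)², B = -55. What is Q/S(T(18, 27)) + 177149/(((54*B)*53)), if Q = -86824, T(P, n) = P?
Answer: -13675646141/7713090 ≈ -1773.0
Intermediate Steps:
S(y) = 49 (S(y) = (-7)² = 49)
Q/S(T(18, 27)) + 177149/(((54*B)*53)) = -86824/49 + 177149/(((54*(-55))*53)) = -86824*1/49 + 177149/((-2970*53)) = -86824/49 + 177149/(-157410) = -86824/49 + 177149*(-1/157410) = -86824/49 - 177149/157410 = -13675646141/7713090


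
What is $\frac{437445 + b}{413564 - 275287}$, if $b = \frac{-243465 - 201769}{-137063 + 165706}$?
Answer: $\frac{12529291901}{3960668111} \approx 3.1634$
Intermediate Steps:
$b = - \frac{445234}{28643} \approx -15.544$
$\frac{437445 + b}{413564 - 275287} = \frac{437445 - \frac{445234}{28643}}{413564 - 275287} = \frac{12529291901}{28643 \cdot 138277} = \frac{12529291901}{28643} \cdot \frac{1}{138277} = \frac{12529291901}{3960668111}$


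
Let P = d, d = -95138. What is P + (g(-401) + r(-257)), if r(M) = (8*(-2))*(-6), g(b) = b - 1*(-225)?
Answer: -95218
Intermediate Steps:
g(b) = 225 + b (g(b) = b + 225 = 225 + b)
r(M) = 96 (r(M) = -16*(-6) = 96)
P = -95138
P + (g(-401) + r(-257)) = -95138 + ((225 - 401) + 96) = -95138 + (-176 + 96) = -95138 - 80 = -95218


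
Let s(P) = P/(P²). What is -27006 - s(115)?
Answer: -3105691/115 ≈ -27006.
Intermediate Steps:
s(P) = 1/P (s(P) = P/P² = 1/P)
-27006 - s(115) = -27006 - 1/115 = -3105691/115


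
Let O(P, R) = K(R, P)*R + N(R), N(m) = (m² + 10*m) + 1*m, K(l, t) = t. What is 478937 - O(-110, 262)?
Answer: 436231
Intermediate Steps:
N(m) = m² + 11*m (N(m) = (m² + 10*m) + m = m² + 11*m)
O(P, R) = P*R + R*(11 + R)
478937 - O(-110, 262) = 478937 - 262*(11 - 110 + 262) = 478937 - 262*163 = 478937 - 1*42706 = 478937 - 42706 = 436231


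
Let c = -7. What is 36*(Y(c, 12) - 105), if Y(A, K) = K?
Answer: -3348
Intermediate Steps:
36*(Y(c, 12) - 105) = 36*(12 - 105) = 36*(-93) = -3348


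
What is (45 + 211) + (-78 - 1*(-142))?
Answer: 320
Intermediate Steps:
(45 + 211) + (-78 - 1*(-142)) = 256 + (-78 + 142) = 256 + 64 = 320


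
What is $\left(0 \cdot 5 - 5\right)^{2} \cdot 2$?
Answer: $50$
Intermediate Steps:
$\left(0 \cdot 5 - 5\right)^{2} \cdot 2 = \left(0 - 5\right)^{2} \cdot 2 = \left(-5\right)^{2} \cdot 2 = 25 \cdot 2 = 50$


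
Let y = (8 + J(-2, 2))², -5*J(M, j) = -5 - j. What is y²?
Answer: 4879681/625 ≈ 7807.5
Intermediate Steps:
J(M, j) = 1 + j/5 (J(M, j) = -(-5 - j)/5 = 1 + j/5)
y = 2209/25 (y = (8 + (1 + (⅕)*2))² = (8 + (1 + ⅖))² = (8 + 7/5)² = (47/5)² = 2209/25 ≈ 88.360)
y² = (2209/25)² = 4879681/625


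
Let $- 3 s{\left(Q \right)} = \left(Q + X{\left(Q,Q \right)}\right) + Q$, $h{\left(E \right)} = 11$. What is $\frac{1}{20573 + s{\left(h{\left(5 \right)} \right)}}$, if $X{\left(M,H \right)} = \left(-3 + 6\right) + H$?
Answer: $\frac{1}{20561} \approx 4.8636 \cdot 10^{-5}$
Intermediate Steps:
$X{\left(M,H \right)} = 3 + H$
$s{\left(Q \right)} = -1 - Q$ ($s{\left(Q \right)} = - \frac{\left(Q + \left(3 + Q\right)\right) + Q}{3} = - \frac{\left(3 + 2 Q\right) + Q}{3} = - \frac{3 + 3 Q}{3} = -1 - Q$)
$\frac{1}{20573 + s{\left(h{\left(5 \right)} \right)}} = \frac{1}{20573 - 12} = \frac{1}{20561}$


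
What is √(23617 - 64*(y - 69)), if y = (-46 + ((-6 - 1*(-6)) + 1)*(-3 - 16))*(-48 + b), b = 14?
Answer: I*√113407 ≈ 336.76*I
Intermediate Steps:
y = 2210 (y = (-46 + ((-6 - 1*(-6)) + 1)*(-3 - 16))*(-48 + 14) = (-46 + ((-6 + 6) + 1)*(-19))*(-34) = (-46 + (0 + 1)*(-19))*(-34) = (-46 + 1*(-19))*(-34) = (-46 - 19)*(-34) = -65*(-34) = 2210)
√(23617 - 64*(y - 69)) = √(23617 - 64*(2210 - 69)) = √(23617 - 64*2141) = √(23617 - 137024) = √(-113407) = I*√113407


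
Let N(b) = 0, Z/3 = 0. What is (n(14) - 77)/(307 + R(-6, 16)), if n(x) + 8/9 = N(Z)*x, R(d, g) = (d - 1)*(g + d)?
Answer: -701/2133 ≈ -0.32865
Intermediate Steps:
Z = 0 (Z = 3*0 = 0)
R(d, g) = (-1 + d)*(d + g)
n(x) = -8/9 (n(x) = -8/9 + 0*x = -8/9 + 0 = -8/9)
(n(14) - 77)/(307 + R(-6, 16)) = (-8/9 - 77)/(307 + ((-6)**2 - 1*(-6) - 1*16 - 6*16)) = -701/(9*(307 + (36 + 6 - 16 - 96))) = -701/(9*(307 - 70)) = -701/9/237 = -701/9*1/237 = -701/2133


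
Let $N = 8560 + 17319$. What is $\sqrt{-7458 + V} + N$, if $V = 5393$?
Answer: $25879 + i \sqrt{2065} \approx 25879.0 + 45.442 i$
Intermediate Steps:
$N = 25879$
$\sqrt{-7458 + V} + N = \sqrt{-7458 + 5393} + 25879 = \sqrt{-2065} + 25879 = i \sqrt{2065} + 25879 = 25879 + i \sqrt{2065}$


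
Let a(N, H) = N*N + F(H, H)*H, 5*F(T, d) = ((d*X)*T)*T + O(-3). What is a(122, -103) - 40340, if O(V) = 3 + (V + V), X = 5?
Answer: 562627434/5 ≈ 1.1253e+8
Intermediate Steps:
O(V) = 3 + 2*V
F(T, d) = -⅗ + d*T² (F(T, d) = (((d*5)*T)*T + (3 + 2*(-3)))/5 = (((5*d)*T)*T + (3 - 6))/5 = ((5*T*d)*T - 3)/5 = (5*d*T² - 3)/5 = (-3 + 5*d*T²)/5 = -⅗ + d*T²)
a(N, H) = N² + H*(-⅗ + H³) (a(N, H) = N*N + (-⅗ + H*H²)*H = N² + (-⅗ + H³)*H = N² + H*(-⅗ + H³))
a(122, -103) - 40340 = ((-103)⁴ + 122² - ⅗*(-103)) - 40340 = (112550881 + 14884 + 309/5) - 40340 = 562829134/5 - 40340 = 562627434/5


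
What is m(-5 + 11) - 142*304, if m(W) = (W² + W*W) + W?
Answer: -43090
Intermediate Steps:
m(W) = W + 2*W² (m(W) = (W² + W²) + W = 2*W² + W = W + 2*W²)
m(-5 + 11) - 142*304 = (-5 + 11)*(1 + 2*(-5 + 11)) - 142*304 = 6*(1 + 2*6) - 43168 = 6*(1 + 12) - 43168 = 6*13 - 43168 = 78 - 43168 = -43090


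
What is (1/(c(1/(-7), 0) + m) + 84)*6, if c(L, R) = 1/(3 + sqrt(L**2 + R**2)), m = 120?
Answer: 1334220/2647 ≈ 504.05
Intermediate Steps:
(1/(c(1/(-7), 0) + m) + 84)*6 = (1/(1/(3 + sqrt((1/(-7))**2 + 0**2)) + 120) + 84)*6 = (1/(1/(3 + sqrt((-1/7)**2 + 0)) + 120) + 84)*6 = (1/(1/(3 + sqrt(1/49 + 0)) + 120) + 84)*6 = (1/(1/(3 + sqrt(1/49)) + 120) + 84)*6 = (1/(1/(3 + 1/7) + 120) + 84)*6 = (1/(1/(22/7) + 120) + 84)*6 = (1/(7/22 + 120) + 84)*6 = (1/(2647/22) + 84)*6 = (22/2647 + 84)*6 = (222370/2647)*6 = 1334220/2647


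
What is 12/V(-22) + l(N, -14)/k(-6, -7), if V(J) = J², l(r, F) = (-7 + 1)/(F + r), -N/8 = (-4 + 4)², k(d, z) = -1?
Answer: -342/847 ≈ -0.40378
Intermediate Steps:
N = 0 (N = -8*(-4 + 4)² = -8*0² = -8*0 = 0)
l(r, F) = -6/(F + r)
12/V(-22) + l(N, -14)/k(-6, -7) = 12/((-22)²) - 6/(-14 + 0)/(-1) = 12/484 - 6/(-14)*(-1) = 12*(1/484) - 6*(-1/14)*(-1) = 3/121 + (3/7)*(-1) = 3/121 - 3/7 = -342/847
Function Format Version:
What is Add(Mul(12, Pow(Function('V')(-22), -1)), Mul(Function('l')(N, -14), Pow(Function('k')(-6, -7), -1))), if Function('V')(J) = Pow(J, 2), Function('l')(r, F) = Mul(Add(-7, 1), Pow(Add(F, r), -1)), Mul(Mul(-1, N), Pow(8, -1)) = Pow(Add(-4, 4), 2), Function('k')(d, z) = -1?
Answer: Rational(-342, 847) ≈ -0.40378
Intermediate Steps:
N = 0 (N = Mul(-8, Pow(Add(-4, 4), 2)) = Mul(-8, Pow(0, 2)) = Mul(-8, 0) = 0)
Function('l')(r, F) = Mul(-6, Pow(Add(F, r), -1))
Add(Mul(12, Pow(Function('V')(-22), -1)), Mul(Function('l')(N, -14), Pow(Function('k')(-6, -7), -1))) = Add(Mul(12, Pow(Pow(-22, 2), -1)), Mul(Mul(-6, Pow(Add(-14, 0), -1)), Pow(-1, -1))) = Add(Mul(12, Pow(484, -1)), Mul(Mul(-6, Pow(-14, -1)), -1)) = Add(Mul(12, Rational(1, 484)), Mul(Mul(-6, Rational(-1, 14)), -1)) = Add(Rational(3, 121), Mul(Rational(3, 7), -1)) = Add(Rational(3, 121), Rational(-3, 7)) = Rational(-342, 847)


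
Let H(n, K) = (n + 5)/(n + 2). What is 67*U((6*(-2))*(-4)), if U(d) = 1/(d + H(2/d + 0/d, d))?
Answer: 3283/2473 ≈ 1.3275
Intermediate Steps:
H(n, K) = (5 + n)/(2 + n)
U(d) = 1/(d + (5 + 2/d)/(2 + 2/d)) (U(d) = 1/(d + (5 + (2/d + 0/d))/(2 + (2/d + 0/d))) = 1/(d + (5 + (2/d + 0))/(2 + (2/d + 0))) = 1/(d + (5 + 2/d)/(2 + 2/d)))
67*U((6*(-2))*(-4)) = 67*(2*(1 + (6*(-2))*(-4))/(2 + 2*((6*(-2))*(-4))² + 7*((6*(-2))*(-4)))) = 67*(2*(1 - 12*(-4))/(2 + 2*(-12*(-4))² + 7*(-12*(-4)))) = 67*(2*(1 + 48)/(2 + 2*48² + 7*48)) = 67*(2*49/(2 + 2*2304 + 336)) = 67*(2*49/(2 + 4608 + 336)) = 67*(2*49/4946) = 67*(2*(1/4946)*49) = 67*(49/2473) = 3283/2473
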